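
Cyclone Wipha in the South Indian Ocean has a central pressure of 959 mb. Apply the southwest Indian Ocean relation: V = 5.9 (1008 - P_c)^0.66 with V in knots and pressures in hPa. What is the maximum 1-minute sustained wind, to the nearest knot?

77 kt

ΔP = 1008 − 959 = 49 mb.
49^0.66 ≈ 13.048.
V ≈ 5.9 × 13.048 ≈ 77.0 kt.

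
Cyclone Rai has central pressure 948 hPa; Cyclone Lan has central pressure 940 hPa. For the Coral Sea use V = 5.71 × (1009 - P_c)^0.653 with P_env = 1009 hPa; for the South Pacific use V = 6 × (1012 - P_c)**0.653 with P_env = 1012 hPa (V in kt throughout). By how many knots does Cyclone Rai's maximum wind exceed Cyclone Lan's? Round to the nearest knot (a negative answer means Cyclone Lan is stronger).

-14 kt

Cyclone Rai: ΔP = 61; V ≈ 5.71 × 61^0.653 ≈ 83.65 kt.
Cyclone Lan: ΔP = 72; V ≈ 6 × 72^0.653 ≈ 97.95 kt.
Difference ≈ 83.65 − 97.95 = -14.30 → -14 kt.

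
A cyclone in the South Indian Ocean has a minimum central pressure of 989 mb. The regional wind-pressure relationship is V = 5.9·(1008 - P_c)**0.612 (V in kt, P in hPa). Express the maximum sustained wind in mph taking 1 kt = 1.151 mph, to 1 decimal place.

ΔP = 1008 − 989 = 19 mb.
V ≈ 5.9 × 19^0.612 = 5.9 × 6.062 ≈ 35.764 kt.
35.764 × 1.151 ≈ 41.16 mph → 41.2 mph.

41.2 mph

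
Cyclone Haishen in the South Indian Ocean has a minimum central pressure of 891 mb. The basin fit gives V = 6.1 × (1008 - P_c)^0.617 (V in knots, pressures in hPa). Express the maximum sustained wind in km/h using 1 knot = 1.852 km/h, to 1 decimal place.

213.3 km/h

ΔP = 1008 − 891 = 117 mb.
V ≈ 6.1 × 117^0.617 = 6.1 × 18.883 ≈ 115.186 kt.
115.186 × 1.852 ≈ 213.32 km/h → 213.3 km/h.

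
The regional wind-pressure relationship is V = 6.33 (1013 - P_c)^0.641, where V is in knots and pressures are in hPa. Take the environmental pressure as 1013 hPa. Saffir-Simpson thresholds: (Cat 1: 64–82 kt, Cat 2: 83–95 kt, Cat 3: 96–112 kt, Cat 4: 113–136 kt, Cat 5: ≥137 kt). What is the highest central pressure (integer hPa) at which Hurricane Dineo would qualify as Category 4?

923 hPa

Category 4 begins at V = 113 kt.
Required ΔP = (113/6.33)^(1/0.641) = 17.852^1.560 ≈ 89.68 hPa.
P_c ≤ 1013 − 89.68 = 923.32, so the highest integer P_c is 923 hPa.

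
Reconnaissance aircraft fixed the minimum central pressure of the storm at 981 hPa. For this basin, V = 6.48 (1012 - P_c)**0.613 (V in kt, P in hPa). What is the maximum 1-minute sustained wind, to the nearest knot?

53 kt

ΔP = 1012 − 981 = 31 hPa.
31^0.613 ≈ 8.207.
V ≈ 6.48 × 8.207 ≈ 53.2 kt.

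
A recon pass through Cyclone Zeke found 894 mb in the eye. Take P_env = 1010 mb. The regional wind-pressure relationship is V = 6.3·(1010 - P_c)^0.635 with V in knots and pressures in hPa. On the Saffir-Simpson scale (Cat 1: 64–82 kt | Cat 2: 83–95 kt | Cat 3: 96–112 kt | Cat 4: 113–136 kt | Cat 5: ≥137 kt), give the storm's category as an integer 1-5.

ΔP = 1010 − 894 = 116 mb.
V ≈ 6.3 × 116^0.635 = 6.3 × 20.46 ≈ 129 kt.
129 kt falls in the Category 4 band.

4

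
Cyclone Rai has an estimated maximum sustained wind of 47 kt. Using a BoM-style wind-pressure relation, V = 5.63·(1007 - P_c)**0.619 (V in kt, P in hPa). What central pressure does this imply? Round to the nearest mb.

ΔP = (V / 5.63)^(1/0.619) = (47/5.63)^1.616.
47/5.63 = 8.348; 8.348^1.616 ≈ 30.82 mb.
P_c = 1007 − 30.82 = 976.18 ≈ 976 mb.

976 mb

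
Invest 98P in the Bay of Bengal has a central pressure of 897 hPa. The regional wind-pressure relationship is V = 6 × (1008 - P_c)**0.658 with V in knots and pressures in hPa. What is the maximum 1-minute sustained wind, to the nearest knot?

ΔP = 1008 − 897 = 111 hPa.
111^0.658 ≈ 22.173.
V ≈ 6 × 22.173 ≈ 133.0 kt.

133 kt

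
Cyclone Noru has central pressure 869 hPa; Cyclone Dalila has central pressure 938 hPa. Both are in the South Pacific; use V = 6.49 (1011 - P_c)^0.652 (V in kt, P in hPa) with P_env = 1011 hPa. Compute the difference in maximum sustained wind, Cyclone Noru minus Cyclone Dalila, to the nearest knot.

Cyclone Noru: ΔP = 142; V ≈ 6.49 × 142^0.652 ≈ 164.26 kt.
Cyclone Dalila: ΔP = 73; V ≈ 6.49 × 73^0.652 ≈ 106.45 kt.
Difference ≈ 164.26 − 106.45 = 57.81 → 58 kt.

58 kt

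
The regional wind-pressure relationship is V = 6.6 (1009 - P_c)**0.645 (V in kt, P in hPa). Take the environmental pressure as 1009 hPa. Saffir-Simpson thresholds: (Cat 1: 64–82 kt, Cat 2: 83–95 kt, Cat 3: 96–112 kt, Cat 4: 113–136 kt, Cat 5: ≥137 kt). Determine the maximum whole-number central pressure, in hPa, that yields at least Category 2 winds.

Category 2 begins at V = 83 kt.
Required ΔP = (83/6.6)^(1/0.645) = 12.576^1.550 ≈ 50.66 hPa.
P_c ≤ 1009 − 50.66 = 958.34, so the highest integer P_c is 958 hPa.

958 hPa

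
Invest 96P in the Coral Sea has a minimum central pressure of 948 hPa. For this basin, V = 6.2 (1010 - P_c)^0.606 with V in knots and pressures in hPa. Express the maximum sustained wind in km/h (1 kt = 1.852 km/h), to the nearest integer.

ΔP = 1010 − 948 = 62 hPa.
V ≈ 6.2 × 62^0.606 = 6.2 × 12.195 ≈ 75.610 kt.
75.610 × 1.852 ≈ 140.03 km/h → 140 km/h.

140 km/h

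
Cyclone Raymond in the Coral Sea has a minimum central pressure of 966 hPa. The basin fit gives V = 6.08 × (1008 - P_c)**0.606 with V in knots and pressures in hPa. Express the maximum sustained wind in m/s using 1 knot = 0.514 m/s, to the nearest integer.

ΔP = 1008 − 966 = 42 hPa.
V ≈ 6.08 × 42^0.606 = 6.08 × 9.631 ≈ 58.559 kt.
58.559 × 0.514 ≈ 30.10 m/s → 30 m/s.

30 m/s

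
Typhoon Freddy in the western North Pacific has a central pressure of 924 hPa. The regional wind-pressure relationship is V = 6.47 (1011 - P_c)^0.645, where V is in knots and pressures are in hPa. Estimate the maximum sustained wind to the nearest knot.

ΔP = 1011 − 924 = 87 hPa.
87^0.645 ≈ 17.823.
V ≈ 6.47 × 17.823 ≈ 115.3 kt.

115 kt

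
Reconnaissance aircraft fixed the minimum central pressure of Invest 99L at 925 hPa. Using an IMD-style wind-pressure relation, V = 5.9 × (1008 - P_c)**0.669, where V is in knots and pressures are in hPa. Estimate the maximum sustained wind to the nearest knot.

113 kt

ΔP = 1008 − 925 = 83 hPa.
83^0.669 ≈ 19.225.
V ≈ 5.9 × 19.225 ≈ 113.4 kt.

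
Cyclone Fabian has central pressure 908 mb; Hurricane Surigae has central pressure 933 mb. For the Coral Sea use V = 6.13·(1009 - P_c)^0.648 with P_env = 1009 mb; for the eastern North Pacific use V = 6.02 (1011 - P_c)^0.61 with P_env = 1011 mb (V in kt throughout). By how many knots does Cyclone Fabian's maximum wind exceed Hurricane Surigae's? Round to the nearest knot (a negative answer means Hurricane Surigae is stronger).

36 kt

Cyclone Fabian: ΔP = 101; V ≈ 6.13 × 101^0.648 ≈ 121.97 kt.
Hurricane Surigae: ΔP = 78; V ≈ 6.02 × 78^0.61 ≈ 85.86 kt.
Difference ≈ 121.97 − 85.86 = 36.11 → 36 kt.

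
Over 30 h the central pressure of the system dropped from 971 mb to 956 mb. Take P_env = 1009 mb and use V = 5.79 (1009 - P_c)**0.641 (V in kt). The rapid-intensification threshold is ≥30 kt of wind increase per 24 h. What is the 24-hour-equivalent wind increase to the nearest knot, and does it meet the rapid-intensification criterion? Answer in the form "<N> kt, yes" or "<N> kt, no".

11 kt, no

V₁: ΔP = 38, V ≈ 5.79 × 38^0.641 ≈ 59.61 kt.
V₂: ΔP = 53, V ≈ 5.79 × 53^0.641 ≈ 73.78 kt.
ΔV over 30 h = 14.17 kt → 24 h equivalent = 14.17 × 24/30 ≈ 11.34 kt.
11 kt < 30 kt ⇒ not rapid intensification.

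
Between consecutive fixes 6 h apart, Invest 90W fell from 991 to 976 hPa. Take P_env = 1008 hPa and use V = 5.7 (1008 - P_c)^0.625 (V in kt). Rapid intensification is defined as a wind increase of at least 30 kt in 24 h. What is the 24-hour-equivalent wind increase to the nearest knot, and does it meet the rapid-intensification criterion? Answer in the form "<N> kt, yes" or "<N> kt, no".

V₁: ΔP = 17, V ≈ 5.7 × 17^0.625 ≈ 33.49 kt.
V₂: ΔP = 32, V ≈ 5.7 × 32^0.625 ≈ 49.73 kt.
ΔV over 6 h = 16.24 kt → 24 h equivalent = 16.24 × 24/6 ≈ 64.96 kt.
65 kt ≥ 30 kt ⇒ rapid intensification.

65 kt, yes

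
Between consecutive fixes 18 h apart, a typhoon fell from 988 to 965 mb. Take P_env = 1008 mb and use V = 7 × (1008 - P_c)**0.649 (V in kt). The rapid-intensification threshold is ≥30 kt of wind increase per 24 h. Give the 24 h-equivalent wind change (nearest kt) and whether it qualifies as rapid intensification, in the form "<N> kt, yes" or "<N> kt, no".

42 kt, yes

V₁: ΔP = 20, V ≈ 7 × 20^0.649 ≈ 48.92 kt.
V₂: ΔP = 43, V ≈ 7 × 43^0.649 ≈ 80.39 kt.
ΔV over 18 h = 31.47 kt → 24 h equivalent = 31.47 × 24/18 ≈ 41.96 kt.
42 kt ≥ 30 kt ⇒ rapid intensification.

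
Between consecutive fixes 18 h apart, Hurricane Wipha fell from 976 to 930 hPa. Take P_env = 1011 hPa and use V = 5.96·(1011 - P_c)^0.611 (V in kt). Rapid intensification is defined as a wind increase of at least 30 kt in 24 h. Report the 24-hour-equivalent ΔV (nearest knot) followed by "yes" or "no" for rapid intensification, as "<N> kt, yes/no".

V₁: ΔP = 35, V ≈ 5.96 × 35^0.611 ≈ 52.32 kt.
V₂: ΔP = 81, V ≈ 5.96 × 81^0.611 ≈ 87.36 kt.
ΔV over 18 h = 35.04 kt → 24 h equivalent = 35.04 × 24/18 ≈ 46.72 kt.
47 kt ≥ 30 kt ⇒ rapid intensification.

47 kt, yes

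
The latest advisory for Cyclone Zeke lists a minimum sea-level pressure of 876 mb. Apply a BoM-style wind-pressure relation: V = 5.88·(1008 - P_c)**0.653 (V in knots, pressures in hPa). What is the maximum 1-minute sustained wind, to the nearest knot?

143 kt

ΔP = 1008 − 876 = 132 mb.
132^0.653 ≈ 24.251.
V ≈ 5.88 × 24.251 ≈ 142.6 kt.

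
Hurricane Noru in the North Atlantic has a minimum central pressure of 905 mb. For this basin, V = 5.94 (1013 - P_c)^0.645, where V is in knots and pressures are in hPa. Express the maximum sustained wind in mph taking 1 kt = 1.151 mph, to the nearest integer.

ΔP = 1013 − 905 = 108 mb.
V ≈ 5.94 × 108^0.645 = 5.94 × 20.491 ≈ 121.715 kt.
121.715 × 1.151 ≈ 140.09 mph → 140 mph.

140 mph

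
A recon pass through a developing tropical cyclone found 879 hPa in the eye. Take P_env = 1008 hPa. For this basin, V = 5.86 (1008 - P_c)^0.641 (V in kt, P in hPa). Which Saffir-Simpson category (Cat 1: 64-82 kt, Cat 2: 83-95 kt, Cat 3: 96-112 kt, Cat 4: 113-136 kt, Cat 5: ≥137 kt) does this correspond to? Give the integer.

ΔP = 1008 − 879 = 129 hPa.
V ≈ 5.86 × 129^0.641 = 5.86 × 22.54 ≈ 132 kt.
132 kt falls in the Category 4 band.

4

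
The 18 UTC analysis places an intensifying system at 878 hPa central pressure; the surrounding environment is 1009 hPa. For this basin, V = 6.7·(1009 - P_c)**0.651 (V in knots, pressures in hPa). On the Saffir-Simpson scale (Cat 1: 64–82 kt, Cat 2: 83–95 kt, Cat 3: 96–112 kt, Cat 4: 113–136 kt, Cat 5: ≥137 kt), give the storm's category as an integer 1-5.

5

ΔP = 1009 − 878 = 131 hPa.
V ≈ 6.7 × 131^0.651 = 6.7 × 23.90 ≈ 160 kt.
160 kt falls in the Category 5 band.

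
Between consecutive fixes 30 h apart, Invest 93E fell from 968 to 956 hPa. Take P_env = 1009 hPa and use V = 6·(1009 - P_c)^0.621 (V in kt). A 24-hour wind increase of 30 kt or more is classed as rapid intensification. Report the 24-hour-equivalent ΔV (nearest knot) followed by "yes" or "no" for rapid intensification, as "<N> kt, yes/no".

8 kt, no

V₁: ΔP = 41, V ≈ 6 × 41^0.621 ≈ 60.21 kt.
V₂: ΔP = 53, V ≈ 6 × 53^0.621 ≈ 70.62 kt.
ΔV over 30 h = 10.41 kt → 24 h equivalent = 10.41 × 24/30 ≈ 8.33 kt.
8 kt < 30 kt ⇒ not rapid intensification.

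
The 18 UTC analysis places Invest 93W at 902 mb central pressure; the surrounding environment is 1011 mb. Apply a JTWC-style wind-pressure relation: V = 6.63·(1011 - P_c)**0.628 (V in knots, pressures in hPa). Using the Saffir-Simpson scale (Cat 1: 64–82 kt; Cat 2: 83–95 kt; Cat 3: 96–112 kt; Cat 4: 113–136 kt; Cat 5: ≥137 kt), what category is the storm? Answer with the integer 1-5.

ΔP = 1011 − 902 = 109 mb.
V ≈ 6.63 × 109^0.628 = 6.63 × 19.03 ≈ 126 kt.
126 kt falls in the Category 4 band.

4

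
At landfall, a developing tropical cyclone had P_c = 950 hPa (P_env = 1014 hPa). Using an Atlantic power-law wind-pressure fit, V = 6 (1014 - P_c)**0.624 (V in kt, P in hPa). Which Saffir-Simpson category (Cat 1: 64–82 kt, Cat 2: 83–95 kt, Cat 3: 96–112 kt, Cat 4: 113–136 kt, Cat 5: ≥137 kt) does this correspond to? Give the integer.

ΔP = 1014 − 950 = 64 hPa.
V ≈ 6 × 64^0.624 = 6 × 13.40 ≈ 80 kt.
80 kt falls in the Category 1 band.

1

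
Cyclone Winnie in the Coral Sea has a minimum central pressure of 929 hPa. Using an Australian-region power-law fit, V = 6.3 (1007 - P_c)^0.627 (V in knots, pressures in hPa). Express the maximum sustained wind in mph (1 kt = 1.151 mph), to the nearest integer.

111 mph

ΔP = 1007 − 929 = 78 hPa.
V ≈ 6.3 × 78^0.627 = 6.3 × 15.358 ≈ 96.757 kt.
96.757 × 1.151 ≈ 111.37 mph → 111 mph.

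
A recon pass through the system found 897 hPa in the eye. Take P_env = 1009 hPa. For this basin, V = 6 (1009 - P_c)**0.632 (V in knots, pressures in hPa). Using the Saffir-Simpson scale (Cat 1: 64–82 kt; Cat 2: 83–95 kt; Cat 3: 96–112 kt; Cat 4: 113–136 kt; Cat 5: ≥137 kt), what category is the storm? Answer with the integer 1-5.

4

ΔP = 1009 − 897 = 112 hPa.
V ≈ 6 × 112^0.632 = 6 × 19.73 ≈ 118 kt.
118 kt falls in the Category 4 band.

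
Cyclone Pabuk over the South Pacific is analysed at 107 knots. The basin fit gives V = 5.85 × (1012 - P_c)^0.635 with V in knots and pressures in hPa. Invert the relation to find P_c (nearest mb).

915 mb

ΔP = (V / 5.85)^(1/0.635) = (107/5.85)^1.575.
107/5.85 = 18.291; 18.291^1.575 ≈ 97.22 mb.
P_c = 1012 − 97.22 = 914.78 ≈ 915 mb.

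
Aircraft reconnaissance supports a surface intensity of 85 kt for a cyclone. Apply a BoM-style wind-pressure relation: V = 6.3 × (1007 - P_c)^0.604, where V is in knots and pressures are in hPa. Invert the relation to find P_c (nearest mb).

933 mb

ΔP = (V / 6.3)^(1/0.604) = (85/6.3)^1.656.
85/6.3 = 13.492; 13.492^1.656 ≈ 74.30 mb.
P_c = 1007 − 74.30 = 932.70 ≈ 933 mb.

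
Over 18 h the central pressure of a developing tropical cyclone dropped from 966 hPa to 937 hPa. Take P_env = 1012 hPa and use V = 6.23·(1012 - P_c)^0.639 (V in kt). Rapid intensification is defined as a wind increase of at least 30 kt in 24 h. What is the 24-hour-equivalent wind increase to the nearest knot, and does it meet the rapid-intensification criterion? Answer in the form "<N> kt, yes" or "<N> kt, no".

V₁: ΔP = 46, V ≈ 6.23 × 46^0.639 ≈ 71.94 kt.
V₂: ΔP = 75, V ≈ 6.23 × 75^0.639 ≈ 98.32 kt.
ΔV over 18 h = 26.38 kt → 24 h equivalent = 26.38 × 24/18 ≈ 35.17 kt.
35 kt ≥ 30 kt ⇒ rapid intensification.

35 kt, yes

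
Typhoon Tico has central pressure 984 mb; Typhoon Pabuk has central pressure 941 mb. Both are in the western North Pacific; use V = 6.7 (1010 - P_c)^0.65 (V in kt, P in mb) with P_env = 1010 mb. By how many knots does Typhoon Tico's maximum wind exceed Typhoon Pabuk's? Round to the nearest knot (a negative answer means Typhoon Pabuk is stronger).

-49 kt

Typhoon Tico: ΔP = 26; V ≈ 6.7 × 26^0.65 ≈ 55.69 kt.
Typhoon Pabuk: ΔP = 69; V ≈ 6.7 × 69^0.65 ≈ 105.03 kt.
Difference ≈ 55.69 − 105.03 = -49.34 → -49 kt.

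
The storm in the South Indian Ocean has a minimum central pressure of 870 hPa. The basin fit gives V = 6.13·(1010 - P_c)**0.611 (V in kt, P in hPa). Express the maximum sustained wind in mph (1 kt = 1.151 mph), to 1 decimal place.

144.5 mph

ΔP = 1010 − 870 = 140 hPa.
V ≈ 6.13 × 140^0.611 = 6.13 × 20.478 ≈ 125.529 kt.
125.529 × 1.151 ≈ 144.48 mph → 144.5 mph.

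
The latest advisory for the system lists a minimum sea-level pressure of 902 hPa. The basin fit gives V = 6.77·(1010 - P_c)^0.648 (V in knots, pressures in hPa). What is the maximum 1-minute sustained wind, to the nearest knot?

ΔP = 1010 − 902 = 108 hPa.
108^0.648 ≈ 20.781.
V ≈ 6.77 × 20.781 ≈ 140.7 kt.

141 kt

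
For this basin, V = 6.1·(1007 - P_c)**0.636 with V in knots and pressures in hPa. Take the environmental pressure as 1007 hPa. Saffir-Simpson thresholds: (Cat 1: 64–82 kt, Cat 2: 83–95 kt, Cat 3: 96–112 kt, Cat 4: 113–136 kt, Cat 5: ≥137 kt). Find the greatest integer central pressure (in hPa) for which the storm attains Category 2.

946 hPa

Category 2 begins at V = 83 kt.
Required ΔP = (83/6.1)^(1/0.636) = 13.607^1.572 ≈ 60.62 hPa.
P_c ≤ 1007 − 60.62 = 946.38, so the highest integer P_c is 946 hPa.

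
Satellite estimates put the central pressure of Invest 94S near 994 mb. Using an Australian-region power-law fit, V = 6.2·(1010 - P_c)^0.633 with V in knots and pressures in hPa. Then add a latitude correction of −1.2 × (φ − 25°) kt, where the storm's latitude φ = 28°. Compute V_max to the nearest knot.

32 kt

ΔP = 1010 − 994 = 16 mb.
16^0.633 ≈ 5.784.
V ≈ 6.2 × 5.784 ≈ 35.9 kt.
Latitude correction: −1.2 × (28 − 25) = -3.6 kt.
Corrected V ≈ 32.3 kt → 32 kt.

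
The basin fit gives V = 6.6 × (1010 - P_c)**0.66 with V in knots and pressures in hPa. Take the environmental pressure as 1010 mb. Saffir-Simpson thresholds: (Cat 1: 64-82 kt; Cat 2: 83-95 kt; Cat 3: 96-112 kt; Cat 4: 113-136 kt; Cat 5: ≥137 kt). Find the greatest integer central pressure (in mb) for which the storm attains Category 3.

Category 3 begins at V = 96 kt.
Required ΔP = (96/6.6)^(1/0.66) = 14.545^1.515 ≈ 57.77 mb.
P_c ≤ 1010 − 57.77 = 952.23, so the highest integer P_c is 952 mb.

952 mb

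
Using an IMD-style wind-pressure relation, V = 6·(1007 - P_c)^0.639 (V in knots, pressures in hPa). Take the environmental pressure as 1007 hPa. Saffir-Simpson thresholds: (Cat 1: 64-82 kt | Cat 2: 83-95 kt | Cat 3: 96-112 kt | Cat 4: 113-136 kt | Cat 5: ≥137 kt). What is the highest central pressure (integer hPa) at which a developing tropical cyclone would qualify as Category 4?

Category 4 begins at V = 113 kt.
Required ΔP = (113/6)^(1/0.639) = 18.833^1.565 ≈ 98.90 hPa.
P_c ≤ 1007 − 98.90 = 908.10, so the highest integer P_c is 908 hPa.

908 hPa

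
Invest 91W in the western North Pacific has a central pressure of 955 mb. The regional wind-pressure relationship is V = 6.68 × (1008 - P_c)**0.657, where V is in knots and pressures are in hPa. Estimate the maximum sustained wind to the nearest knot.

ΔP = 1008 − 955 = 53 mb.
53^0.657 ≈ 13.578.
V ≈ 6.68 × 13.578 ≈ 90.7 kt.

91 kt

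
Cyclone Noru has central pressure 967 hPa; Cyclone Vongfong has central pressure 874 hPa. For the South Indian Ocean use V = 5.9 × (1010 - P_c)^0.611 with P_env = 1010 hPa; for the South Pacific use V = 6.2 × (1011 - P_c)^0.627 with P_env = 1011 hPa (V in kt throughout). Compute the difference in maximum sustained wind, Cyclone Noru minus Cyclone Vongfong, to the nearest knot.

Cyclone Noru: ΔP = 43; V ≈ 5.9 × 43^0.611 ≈ 58.74 kt.
Cyclone Vongfong: ΔP = 137; V ≈ 6.2 × 137^0.627 ≈ 135.55 kt.
Difference ≈ 58.74 − 135.55 = -76.81 → -77 kt.

-77 kt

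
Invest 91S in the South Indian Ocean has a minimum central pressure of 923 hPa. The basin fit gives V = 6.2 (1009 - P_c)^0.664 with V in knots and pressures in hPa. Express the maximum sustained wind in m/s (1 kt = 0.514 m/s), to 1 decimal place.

61.4 m/s

ΔP = 1009 − 923 = 86 hPa.
V ≈ 6.2 × 86^0.664 = 6.2 × 19.253 ≈ 119.371 kt.
119.371 × 0.514 ≈ 61.36 m/s → 61.4 m/s.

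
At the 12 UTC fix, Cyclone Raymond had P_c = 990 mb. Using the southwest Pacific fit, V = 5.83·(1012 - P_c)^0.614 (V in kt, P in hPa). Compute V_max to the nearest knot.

39 kt

ΔP = 1012 − 990 = 22 mb.
22^0.614 ≈ 6.672.
V ≈ 5.83 × 6.672 ≈ 38.9 kt.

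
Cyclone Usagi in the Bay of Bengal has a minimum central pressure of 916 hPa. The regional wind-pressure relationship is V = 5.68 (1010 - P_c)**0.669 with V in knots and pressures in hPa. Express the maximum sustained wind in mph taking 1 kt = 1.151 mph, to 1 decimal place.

136.6 mph

ΔP = 1010 − 916 = 94 hPa.
V ≈ 5.68 × 94^0.669 = 5.68 × 20.894 ≈ 118.678 kt.
118.678 × 1.151 ≈ 136.60 mph → 136.6 mph.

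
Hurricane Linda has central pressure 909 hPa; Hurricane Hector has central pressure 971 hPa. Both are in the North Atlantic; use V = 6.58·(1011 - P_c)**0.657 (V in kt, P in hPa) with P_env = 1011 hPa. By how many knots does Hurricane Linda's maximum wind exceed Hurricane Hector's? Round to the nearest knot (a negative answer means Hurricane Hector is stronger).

Hurricane Linda: ΔP = 102; V ≈ 6.58 × 102^0.657 ≈ 137.37 kt.
Hurricane Hector: ΔP = 40; V ≈ 6.58 × 40^0.657 ≈ 74.26 kt.
Difference ≈ 137.37 − 74.26 = 63.11 → 63 kt.

63 kt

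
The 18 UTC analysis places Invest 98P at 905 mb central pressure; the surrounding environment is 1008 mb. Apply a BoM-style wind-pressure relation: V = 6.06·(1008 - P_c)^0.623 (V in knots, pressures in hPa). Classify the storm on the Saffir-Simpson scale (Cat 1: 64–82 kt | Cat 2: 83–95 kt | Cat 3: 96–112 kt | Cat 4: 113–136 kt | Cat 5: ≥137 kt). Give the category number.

3

ΔP = 1008 − 905 = 103 mb.
V ≈ 6.06 × 103^0.623 = 6.06 × 17.95 ≈ 109 kt.
109 kt falls in the Category 3 band.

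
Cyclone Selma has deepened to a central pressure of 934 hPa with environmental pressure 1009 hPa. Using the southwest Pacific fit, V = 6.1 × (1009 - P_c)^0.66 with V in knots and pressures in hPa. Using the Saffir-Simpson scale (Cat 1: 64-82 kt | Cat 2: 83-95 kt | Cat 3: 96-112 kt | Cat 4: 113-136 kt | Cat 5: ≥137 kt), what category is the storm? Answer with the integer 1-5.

3

ΔP = 1009 − 934 = 75 hPa.
V ≈ 6.1 × 75^0.66 = 6.1 × 17.28 ≈ 105 kt.
105 kt falls in the Category 3 band.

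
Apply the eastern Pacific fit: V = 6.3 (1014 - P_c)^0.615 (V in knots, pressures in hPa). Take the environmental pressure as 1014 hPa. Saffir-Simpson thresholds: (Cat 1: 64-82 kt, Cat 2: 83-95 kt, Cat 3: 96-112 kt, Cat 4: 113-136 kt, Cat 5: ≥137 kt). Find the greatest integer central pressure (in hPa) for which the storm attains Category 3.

Category 3 begins at V = 96 kt.
Required ΔP = (96/6.3)^(1/0.615) = 15.238^1.626 ≈ 83.84 hPa.
P_c ≤ 1014 − 83.84 = 930.16, so the highest integer P_c is 930 hPa.

930 hPa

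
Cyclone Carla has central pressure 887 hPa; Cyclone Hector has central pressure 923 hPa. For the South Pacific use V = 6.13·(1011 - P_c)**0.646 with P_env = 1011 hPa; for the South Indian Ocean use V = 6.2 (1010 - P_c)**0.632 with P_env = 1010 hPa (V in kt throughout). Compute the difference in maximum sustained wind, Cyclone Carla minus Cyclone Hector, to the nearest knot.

Cyclone Carla: ΔP = 124; V ≈ 6.13 × 124^0.646 ≈ 137.98 kt.
Cyclone Hector: ΔP = 87; V ≈ 6.2 × 87^0.632 ≈ 104.27 kt.
Difference ≈ 137.98 − 104.27 = 33.71 → 34 kt.

34 kt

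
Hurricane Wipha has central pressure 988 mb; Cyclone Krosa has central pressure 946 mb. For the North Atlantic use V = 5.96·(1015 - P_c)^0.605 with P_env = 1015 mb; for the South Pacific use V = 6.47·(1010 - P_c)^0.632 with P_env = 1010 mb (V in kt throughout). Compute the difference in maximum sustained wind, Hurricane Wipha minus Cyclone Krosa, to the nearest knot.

Hurricane Wipha: ΔP = 27; V ≈ 5.96 × 27^0.605 ≈ 43.77 kt.
Cyclone Krosa: ΔP = 64; V ≈ 6.47 × 64^0.632 ≈ 89.62 kt.
Difference ≈ 43.77 − 89.62 = -45.85 → -46 kt.

-46 kt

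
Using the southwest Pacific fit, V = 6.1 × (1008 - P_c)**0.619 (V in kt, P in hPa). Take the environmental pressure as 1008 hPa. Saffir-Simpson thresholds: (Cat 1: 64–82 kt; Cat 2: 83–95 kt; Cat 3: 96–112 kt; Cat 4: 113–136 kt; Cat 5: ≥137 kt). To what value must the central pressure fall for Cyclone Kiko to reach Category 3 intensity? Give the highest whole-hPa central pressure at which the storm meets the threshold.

922 hPa

Category 3 begins at V = 96 kt.
Required ΔP = (96/6.1)^(1/0.619) = 15.738^1.616 ≈ 85.84 hPa.
P_c ≤ 1008 − 85.84 = 922.16, so the highest integer P_c is 922 hPa.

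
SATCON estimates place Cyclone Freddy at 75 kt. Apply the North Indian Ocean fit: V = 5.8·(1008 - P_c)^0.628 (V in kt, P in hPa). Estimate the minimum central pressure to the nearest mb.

ΔP = (V / 5.8)^(1/0.628) = (75/5.8)^1.592.
75/5.8 = 12.931; 12.931^1.592 ≈ 58.90 mb.
P_c = 1008 − 58.90 = 949.10 ≈ 949 mb.

949 mb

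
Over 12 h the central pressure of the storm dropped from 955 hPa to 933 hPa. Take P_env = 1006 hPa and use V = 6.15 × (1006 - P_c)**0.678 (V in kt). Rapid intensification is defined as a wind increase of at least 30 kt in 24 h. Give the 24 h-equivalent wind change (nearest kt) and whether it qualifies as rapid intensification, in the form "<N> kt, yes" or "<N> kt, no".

49 kt, yes

V₁: ΔP = 51, V ≈ 6.15 × 51^0.678 ≈ 88.43 kt.
V₂: ΔP = 73, V ≈ 6.15 × 73^0.678 ≈ 112.77 kt.
ΔV over 12 h = 24.34 kt → 24 h equivalent = 24.34 × 24/12 ≈ 48.68 kt.
49 kt ≥ 30 kt ⇒ rapid intensification.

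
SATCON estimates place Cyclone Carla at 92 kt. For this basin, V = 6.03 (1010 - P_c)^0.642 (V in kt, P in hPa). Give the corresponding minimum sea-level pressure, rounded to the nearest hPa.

940 hPa

ΔP = (V / 6.03)^(1/0.642) = (92/6.03)^1.558.
92/6.03 = 15.257; 15.257^1.558 ≈ 69.73 hPa.
P_c = 1010 − 69.73 = 940.27 ≈ 940 hPa.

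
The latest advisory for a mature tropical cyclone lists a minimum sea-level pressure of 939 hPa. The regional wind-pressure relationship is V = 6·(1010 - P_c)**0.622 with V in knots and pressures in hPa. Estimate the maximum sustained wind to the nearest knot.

85 kt

ΔP = 1010 − 939 = 71 hPa.
71^0.622 ≈ 14.174.
V ≈ 6 × 14.174 ≈ 85.0 kt.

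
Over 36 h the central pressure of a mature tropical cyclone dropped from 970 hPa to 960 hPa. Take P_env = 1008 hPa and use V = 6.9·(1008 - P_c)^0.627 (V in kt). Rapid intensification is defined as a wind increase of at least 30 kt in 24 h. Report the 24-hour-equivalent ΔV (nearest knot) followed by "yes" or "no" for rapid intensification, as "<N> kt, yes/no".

7 kt, no

V₁: ΔP = 38, V ≈ 6.9 × 38^0.627 ≈ 67.51 kt.
V₂: ΔP = 48, V ≈ 6.9 × 48^0.627 ≈ 78.16 kt.
ΔV over 36 h = 10.65 kt → 24 h equivalent = 10.65 × 24/36 ≈ 7.10 kt.
7 kt < 30 kt ⇒ not rapid intensification.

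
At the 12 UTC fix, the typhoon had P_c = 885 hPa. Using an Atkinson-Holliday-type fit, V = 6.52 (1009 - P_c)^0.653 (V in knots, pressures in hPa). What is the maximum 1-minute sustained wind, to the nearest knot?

ΔP = 1009 − 885 = 124 hPa.
124^0.653 ≈ 23.281.
V ≈ 6.52 × 23.281 ≈ 151.8 kt.

152 kt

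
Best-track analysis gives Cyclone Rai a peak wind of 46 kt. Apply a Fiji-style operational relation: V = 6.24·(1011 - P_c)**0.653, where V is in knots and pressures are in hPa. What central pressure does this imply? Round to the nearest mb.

990 mb

ΔP = (V / 6.24)^(1/0.653) = (46/6.24)^1.531.
46/6.24 = 7.372; 7.372^1.531 ≈ 21.31 mb.
P_c = 1011 − 21.31 = 989.69 ≈ 990 mb.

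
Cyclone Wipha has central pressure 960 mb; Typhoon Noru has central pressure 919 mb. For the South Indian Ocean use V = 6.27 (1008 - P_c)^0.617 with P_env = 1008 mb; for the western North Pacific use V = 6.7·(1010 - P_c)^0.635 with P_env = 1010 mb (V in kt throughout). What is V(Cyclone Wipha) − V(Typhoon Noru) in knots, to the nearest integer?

-49 kt

Cyclone Wipha: ΔP = 48; V ≈ 6.27 × 48^0.617 ≈ 68.33 kt.
Typhoon Noru: ΔP = 91; V ≈ 6.7 × 91^0.635 ≈ 117.51 kt.
Difference ≈ 68.33 − 117.51 = -49.18 → -49 kt.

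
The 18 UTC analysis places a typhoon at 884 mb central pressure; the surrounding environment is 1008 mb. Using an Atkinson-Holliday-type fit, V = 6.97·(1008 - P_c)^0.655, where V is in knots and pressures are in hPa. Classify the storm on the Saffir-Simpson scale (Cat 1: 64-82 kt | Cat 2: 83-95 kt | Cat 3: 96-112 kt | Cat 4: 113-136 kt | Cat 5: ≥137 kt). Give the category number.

ΔP = 1008 − 884 = 124 mb.
V ≈ 6.97 × 124^0.655 = 6.97 × 23.51 ≈ 164 kt.
164 kt falls in the Category 5 band.

5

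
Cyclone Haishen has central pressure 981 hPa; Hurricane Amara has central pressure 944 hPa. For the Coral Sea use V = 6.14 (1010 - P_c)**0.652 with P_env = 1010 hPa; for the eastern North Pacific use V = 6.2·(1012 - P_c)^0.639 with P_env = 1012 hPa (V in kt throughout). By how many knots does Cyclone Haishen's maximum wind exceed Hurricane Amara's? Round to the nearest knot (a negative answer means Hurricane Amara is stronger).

Cyclone Haishen: ΔP = 29; V ≈ 6.14 × 29^0.652 ≈ 55.16 kt.
Hurricane Amara: ΔP = 68; V ≈ 6.2 × 68^0.639 ≈ 91.91 kt.
Difference ≈ 55.16 − 91.91 = -36.75 → -37 kt.

-37 kt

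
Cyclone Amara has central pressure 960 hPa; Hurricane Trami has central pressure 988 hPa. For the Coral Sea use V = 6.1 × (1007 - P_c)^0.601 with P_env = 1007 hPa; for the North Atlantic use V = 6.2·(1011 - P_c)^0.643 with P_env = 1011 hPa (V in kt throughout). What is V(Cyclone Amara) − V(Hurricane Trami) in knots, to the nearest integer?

Cyclone Amara: ΔP = 47; V ≈ 6.1 × 47^0.601 ≈ 61.70 kt.
Hurricane Trami: ΔP = 23; V ≈ 6.2 × 23^0.643 ≈ 46.56 kt.
Difference ≈ 61.70 − 46.56 = 15.14 → 15 kt.

15 kt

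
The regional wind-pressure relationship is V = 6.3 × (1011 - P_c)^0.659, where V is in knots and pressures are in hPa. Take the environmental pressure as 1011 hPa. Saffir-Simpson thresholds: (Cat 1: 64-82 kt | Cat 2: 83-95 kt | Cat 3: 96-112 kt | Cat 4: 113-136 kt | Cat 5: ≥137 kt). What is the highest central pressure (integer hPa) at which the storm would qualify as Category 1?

977 hPa

Category 1 begins at V = 64 kt.
Required ΔP = (64/6.3)^(1/0.659) = 10.159^1.517 ≈ 33.72 hPa.
P_c ≤ 1011 − 33.72 = 977.28, so the highest integer P_c is 977 hPa.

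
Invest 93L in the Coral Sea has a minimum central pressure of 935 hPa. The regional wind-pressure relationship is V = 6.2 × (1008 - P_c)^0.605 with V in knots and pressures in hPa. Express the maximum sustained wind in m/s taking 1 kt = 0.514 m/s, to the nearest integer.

43 m/s

ΔP = 1008 − 935 = 73 hPa.
V ≈ 6.2 × 73^0.605 = 6.2 × 13.406 ≈ 83.119 kt.
83.119 × 0.514 ≈ 42.72 m/s → 43 m/s.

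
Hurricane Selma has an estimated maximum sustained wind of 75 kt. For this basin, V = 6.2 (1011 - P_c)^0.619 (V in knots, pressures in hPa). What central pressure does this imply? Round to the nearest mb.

ΔP = (V / 6.2)^(1/0.619) = (75/6.2)^1.616.
75/6.2 = 12.097; 12.097^1.616 ≈ 56.11 mb.
P_c = 1011 − 56.11 = 954.89 ≈ 955 mb.

955 mb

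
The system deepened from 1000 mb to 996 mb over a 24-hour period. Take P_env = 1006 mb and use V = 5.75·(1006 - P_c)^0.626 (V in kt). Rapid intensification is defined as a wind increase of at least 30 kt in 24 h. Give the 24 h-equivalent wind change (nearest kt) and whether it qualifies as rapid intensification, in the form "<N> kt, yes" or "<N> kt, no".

V₁: ΔP = 6, V ≈ 5.75 × 6^0.626 ≈ 17.65 kt.
V₂: ΔP = 10, V ≈ 5.75 × 10^0.626 ≈ 24.30 kt.
ΔV over 24 h = 6.65 kt → 24 h equivalent = 6.65 × 24/24 ≈ 6.65 kt.
7 kt < 30 kt ⇒ not rapid intensification.

7 kt, no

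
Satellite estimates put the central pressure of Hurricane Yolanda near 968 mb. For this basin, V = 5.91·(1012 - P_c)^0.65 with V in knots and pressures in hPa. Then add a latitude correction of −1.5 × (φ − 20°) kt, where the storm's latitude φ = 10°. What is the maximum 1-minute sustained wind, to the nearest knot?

84 kt

ΔP = 1012 − 968 = 44 mb.
44^0.65 ≈ 11.702.
V ≈ 5.91 × 11.702 ≈ 69.2 kt.
Latitude correction: −1.5 × (10 − 20) = 15 kt.
Corrected V ≈ 84.2 kt → 84 kt.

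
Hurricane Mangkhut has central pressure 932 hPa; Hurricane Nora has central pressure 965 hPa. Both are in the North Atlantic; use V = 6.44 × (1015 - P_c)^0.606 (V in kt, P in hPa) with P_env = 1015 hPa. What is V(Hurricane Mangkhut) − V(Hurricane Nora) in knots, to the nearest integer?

Hurricane Mangkhut: ΔP = 83; V ≈ 6.44 × 83^0.606 ≈ 93.72 kt.
Hurricane Nora: ΔP = 50; V ≈ 6.44 × 50^0.606 ≈ 68.94 kt.
Difference ≈ 93.72 − 68.94 = 24.78 → 25 kt.

25 kt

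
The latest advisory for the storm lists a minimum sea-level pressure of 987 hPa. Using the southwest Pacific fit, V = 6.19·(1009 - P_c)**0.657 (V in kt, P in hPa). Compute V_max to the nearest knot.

47 kt

ΔP = 1009 − 987 = 22 hPa.
22^0.657 ≈ 7.620.
V ≈ 6.19 × 7.620 ≈ 47.2 kt.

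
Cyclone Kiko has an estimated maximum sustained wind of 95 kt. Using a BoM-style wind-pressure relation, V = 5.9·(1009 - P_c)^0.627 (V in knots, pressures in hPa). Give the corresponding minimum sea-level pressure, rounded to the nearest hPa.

ΔP = (V / 5.9)^(1/0.627) = (95/5.9)^1.595.
95/5.9 = 16.102; 16.102^1.595 ≈ 84.11 hPa.
P_c = 1009 − 84.11 = 924.89 ≈ 925 hPa.

925 hPa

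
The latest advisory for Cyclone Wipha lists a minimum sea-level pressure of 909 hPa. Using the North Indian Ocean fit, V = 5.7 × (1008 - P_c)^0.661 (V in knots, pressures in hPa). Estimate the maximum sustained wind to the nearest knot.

119 kt

ΔP = 1008 − 909 = 99 hPa.
99^0.661 ≈ 20.850.
V ≈ 5.7 × 20.850 ≈ 118.8 kt.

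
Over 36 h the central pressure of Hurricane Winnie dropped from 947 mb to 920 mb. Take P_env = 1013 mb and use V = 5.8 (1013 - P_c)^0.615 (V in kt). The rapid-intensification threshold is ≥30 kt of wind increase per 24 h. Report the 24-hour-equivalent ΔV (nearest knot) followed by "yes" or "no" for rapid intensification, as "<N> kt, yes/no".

V₁: ΔP = 66, V ≈ 5.8 × 66^0.615 ≈ 76.29 kt.
V₂: ΔP = 93, V ≈ 5.8 × 93^0.615 ≈ 94.20 kt.
ΔV over 36 h = 17.91 kt → 24 h equivalent = 17.91 × 24/36 ≈ 11.94 kt.
12 kt < 30 kt ⇒ not rapid intensification.

12 kt, no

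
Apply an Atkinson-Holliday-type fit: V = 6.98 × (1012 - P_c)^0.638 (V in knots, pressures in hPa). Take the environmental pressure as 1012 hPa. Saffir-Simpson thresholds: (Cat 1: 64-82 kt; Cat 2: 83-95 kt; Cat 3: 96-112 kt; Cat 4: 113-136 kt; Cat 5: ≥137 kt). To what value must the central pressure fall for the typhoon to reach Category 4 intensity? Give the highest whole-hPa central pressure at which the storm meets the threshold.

933 hPa

Category 4 begins at V = 113 kt.
Required ΔP = (113/6.98)^(1/0.638) = 16.189^1.567 ≈ 78.58 hPa.
P_c ≤ 1012 − 78.58 = 933.42, so the highest integer P_c is 933 hPa.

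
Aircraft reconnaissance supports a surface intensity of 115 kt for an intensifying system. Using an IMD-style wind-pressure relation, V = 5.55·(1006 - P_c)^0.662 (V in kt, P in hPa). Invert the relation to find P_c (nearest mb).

ΔP = (V / 5.55)^(1/0.662) = (115/5.55)^1.511.
115/5.55 = 20.721; 20.721^1.511 ≈ 97.39 mb.
P_c = 1006 − 97.39 = 908.61 ≈ 909 mb.

909 mb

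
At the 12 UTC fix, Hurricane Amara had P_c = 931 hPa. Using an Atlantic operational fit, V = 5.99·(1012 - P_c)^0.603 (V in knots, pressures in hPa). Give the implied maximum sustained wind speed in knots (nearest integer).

85 kt

ΔP = 1012 − 931 = 81 hPa.
81^0.603 ≈ 14.152.
V ≈ 5.99 × 14.152 ≈ 84.8 kt.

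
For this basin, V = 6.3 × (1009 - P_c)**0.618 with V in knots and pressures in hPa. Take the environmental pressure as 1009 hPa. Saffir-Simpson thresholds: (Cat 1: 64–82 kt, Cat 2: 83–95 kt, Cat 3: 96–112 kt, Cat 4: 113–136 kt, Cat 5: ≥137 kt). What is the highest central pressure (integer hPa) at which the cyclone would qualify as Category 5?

Category 5 begins at V = 137 kt.
Required ΔP = (137/6.3)^(1/0.618) = 21.746^1.618 ≈ 145.90 hPa.
P_c ≤ 1009 − 145.90 = 863.10, so the highest integer P_c is 863 hPa.

863 hPa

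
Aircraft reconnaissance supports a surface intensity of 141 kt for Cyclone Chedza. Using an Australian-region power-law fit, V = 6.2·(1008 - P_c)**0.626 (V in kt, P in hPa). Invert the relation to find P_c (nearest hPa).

861 hPa

ΔP = (V / 6.2)^(1/0.626) = (141/6.2)^1.597.
141/6.2 = 22.742; 22.742^1.597 ≈ 147.05 hPa.
P_c = 1008 − 147.05 = 860.95 ≈ 861 hPa.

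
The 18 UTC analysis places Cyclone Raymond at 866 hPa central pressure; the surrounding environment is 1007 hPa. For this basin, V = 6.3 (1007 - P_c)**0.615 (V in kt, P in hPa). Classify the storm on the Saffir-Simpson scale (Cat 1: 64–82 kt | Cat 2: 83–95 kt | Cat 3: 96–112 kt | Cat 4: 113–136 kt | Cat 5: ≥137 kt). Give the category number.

4

ΔP = 1007 − 866 = 141 hPa.
V ≈ 6.3 × 141^0.615 = 6.3 × 20.98 ≈ 132 kt.
132 kt falls in the Category 4 band.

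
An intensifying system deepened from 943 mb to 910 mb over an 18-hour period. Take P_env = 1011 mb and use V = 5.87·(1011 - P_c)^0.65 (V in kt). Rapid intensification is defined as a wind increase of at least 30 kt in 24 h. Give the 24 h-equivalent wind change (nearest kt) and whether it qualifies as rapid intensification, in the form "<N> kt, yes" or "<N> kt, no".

36 kt, yes

V₁: ΔP = 68, V ≈ 5.87 × 68^0.65 ≈ 91.15 kt.
V₂: ΔP = 101, V ≈ 5.87 × 101^0.65 ≈ 117.88 kt.
ΔV over 18 h = 26.73 kt → 24 h equivalent = 26.73 × 24/18 ≈ 35.64 kt.
36 kt ≥ 30 kt ⇒ rapid intensification.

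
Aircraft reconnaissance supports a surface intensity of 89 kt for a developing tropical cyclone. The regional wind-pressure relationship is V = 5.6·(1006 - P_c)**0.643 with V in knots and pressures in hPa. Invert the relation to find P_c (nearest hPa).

ΔP = (V / 5.6)^(1/0.643) = (89/5.6)^1.555.
89/5.6 = 15.893; 15.893^1.555 ≈ 73.81 hPa.
P_c = 1006 − 73.81 = 932.19 ≈ 932 hPa.

932 hPa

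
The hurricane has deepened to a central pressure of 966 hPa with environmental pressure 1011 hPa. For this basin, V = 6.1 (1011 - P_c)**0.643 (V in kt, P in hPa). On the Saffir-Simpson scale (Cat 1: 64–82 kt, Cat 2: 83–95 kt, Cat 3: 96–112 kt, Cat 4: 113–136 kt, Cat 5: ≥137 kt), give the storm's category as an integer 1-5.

ΔP = 1011 − 966 = 45 hPa.
V ≈ 6.1 × 45^0.643 = 6.1 × 11.56 ≈ 71 kt.
71 kt falls in the Category 1 band.

1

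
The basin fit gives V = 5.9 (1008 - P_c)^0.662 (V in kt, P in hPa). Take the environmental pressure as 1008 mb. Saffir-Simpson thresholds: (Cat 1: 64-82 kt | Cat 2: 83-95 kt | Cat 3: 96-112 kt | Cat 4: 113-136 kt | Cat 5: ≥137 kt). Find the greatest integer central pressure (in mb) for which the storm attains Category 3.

Category 3 begins at V = 96 kt.
Required ΔP = (96/5.9)^(1/0.662) = 16.271^1.511 ≈ 67.60 mb.
P_c ≤ 1008 − 67.60 = 940.40, so the highest integer P_c is 940 mb.

940 mb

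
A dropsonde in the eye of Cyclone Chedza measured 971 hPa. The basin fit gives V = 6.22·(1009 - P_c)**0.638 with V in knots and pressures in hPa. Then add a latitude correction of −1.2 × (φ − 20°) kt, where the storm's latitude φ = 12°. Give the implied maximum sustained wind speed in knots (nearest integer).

73 kt

ΔP = 1009 − 971 = 38 hPa.
38^0.638 ≈ 10.184.
V ≈ 6.22 × 10.184 ≈ 63.3 kt.
Latitude correction: −1.2 × (12 − 20) = 9.6 kt.
Corrected V ≈ 72.9 kt → 73 kt.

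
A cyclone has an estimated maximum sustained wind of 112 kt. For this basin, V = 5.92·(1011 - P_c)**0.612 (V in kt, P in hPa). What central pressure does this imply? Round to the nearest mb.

889 mb

ΔP = (V / 5.92)^(1/0.612) = (112/5.92)^1.634.
112/5.92 = 18.919; 18.919^1.634 ≈ 122.02 mb.
P_c = 1011 − 122.02 = 888.98 ≈ 889 mb.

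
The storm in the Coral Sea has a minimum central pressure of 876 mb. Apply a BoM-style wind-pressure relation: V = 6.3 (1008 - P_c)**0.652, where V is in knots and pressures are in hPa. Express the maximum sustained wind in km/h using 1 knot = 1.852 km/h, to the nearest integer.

282 km/h

ΔP = 1008 − 876 = 132 mb.
V ≈ 6.3 × 132^0.652 = 6.3 × 24.133 ≈ 152.039 kt.
152.039 × 1.852 ≈ 281.58 km/h → 282 km/h.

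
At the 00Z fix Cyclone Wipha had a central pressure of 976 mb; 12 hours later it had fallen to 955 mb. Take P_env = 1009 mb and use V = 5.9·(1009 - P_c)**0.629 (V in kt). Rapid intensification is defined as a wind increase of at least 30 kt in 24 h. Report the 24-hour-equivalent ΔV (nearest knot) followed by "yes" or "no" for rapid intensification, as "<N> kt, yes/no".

39 kt, yes

V₁: ΔP = 33, V ≈ 5.9 × 33^0.629 ≈ 53.21 kt.
V₂: ΔP = 54, V ≈ 5.9 × 54^0.629 ≈ 72.53 kt.
ΔV over 12 h = 19.32 kt → 24 h equivalent = 19.32 × 24/12 ≈ 38.64 kt.
39 kt ≥ 30 kt ⇒ rapid intensification.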